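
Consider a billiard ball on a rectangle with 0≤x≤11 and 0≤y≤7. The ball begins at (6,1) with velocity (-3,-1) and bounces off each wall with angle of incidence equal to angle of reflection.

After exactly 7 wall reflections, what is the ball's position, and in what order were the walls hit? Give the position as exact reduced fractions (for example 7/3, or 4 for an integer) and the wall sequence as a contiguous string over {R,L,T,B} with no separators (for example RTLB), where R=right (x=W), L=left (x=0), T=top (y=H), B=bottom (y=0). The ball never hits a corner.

Final position: (5,0)
Wall sequence: BLRTLRB

1. t=1 → B at (3,0); v=(-3,1)
2. t=1 → L at (0,1); v=(3,1)
3. t=11/3 → R at (11,14/3); v=(-3,1)
4. t=7/3 → T at (4,7); v=(-3,-1)
5. t=4/3 → L at (0,17/3); v=(3,-1)
6. t=11/3 → R at (11,2); v=(-3,-1)
7. t=2 → B at (5,0); v=(-3,1)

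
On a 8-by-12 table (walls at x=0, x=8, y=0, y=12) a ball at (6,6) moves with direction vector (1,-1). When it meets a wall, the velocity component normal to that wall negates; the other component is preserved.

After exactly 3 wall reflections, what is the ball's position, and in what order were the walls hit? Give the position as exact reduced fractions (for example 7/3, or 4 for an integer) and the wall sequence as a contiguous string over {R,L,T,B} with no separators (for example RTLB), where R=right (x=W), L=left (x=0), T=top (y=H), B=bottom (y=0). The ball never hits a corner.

Final position: (0,4)
Wall sequence: RBL

1. t=2 → R at (8,4); v=(-1,-1)
2. t=4 → B at (4,0); v=(-1,1)
3. t=4 → L at (0,4); v=(1,1)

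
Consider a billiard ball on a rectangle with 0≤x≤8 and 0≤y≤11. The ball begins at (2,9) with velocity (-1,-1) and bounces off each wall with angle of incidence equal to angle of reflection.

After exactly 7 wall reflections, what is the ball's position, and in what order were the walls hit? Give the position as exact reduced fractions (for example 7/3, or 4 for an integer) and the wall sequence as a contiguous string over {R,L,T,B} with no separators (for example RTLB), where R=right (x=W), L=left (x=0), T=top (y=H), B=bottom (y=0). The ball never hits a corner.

Final position: (3,0)
Wall sequence: LBRLTRB

1. t=2 → L at (0,7); v=(1,-1)
2. t=7 → B at (7,0); v=(1,1)
3. t=1 → R at (8,1); v=(-1,1)
4. t=8 → L at (0,9); v=(1,1)
5. t=2 → T at (2,11); v=(1,-1)
6. t=6 → R at (8,5); v=(-1,-1)
7. t=5 → B at (3,0); v=(-1,1)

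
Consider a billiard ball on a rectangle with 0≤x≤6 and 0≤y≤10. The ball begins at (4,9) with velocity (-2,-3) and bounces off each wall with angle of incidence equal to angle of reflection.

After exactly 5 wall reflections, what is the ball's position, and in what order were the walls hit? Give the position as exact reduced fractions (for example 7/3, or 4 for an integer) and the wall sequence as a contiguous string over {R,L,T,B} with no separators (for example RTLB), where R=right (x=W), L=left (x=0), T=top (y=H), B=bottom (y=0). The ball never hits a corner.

1. t=2 → L at (0,3); v=(2,-3)
2. t=1 → B at (2,0); v=(2,3)
3. t=2 → R at (6,6); v=(-2,3)
4. t=4/3 → T at (10/3,10); v=(-2,-3)
5. t=5/3 → L at (0,5); v=(2,-3)

Final position: (0,5)
Wall sequence: LBRTL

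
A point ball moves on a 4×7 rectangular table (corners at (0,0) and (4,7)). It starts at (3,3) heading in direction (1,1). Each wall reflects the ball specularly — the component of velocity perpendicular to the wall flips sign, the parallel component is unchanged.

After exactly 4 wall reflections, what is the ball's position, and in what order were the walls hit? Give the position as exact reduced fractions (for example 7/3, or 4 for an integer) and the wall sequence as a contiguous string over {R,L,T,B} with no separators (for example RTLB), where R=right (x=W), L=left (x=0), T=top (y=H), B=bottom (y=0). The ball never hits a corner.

Final position: (4,2)
Wall sequence: RTLR

1. t=1 → R at (4,4); v=(-1,1)
2. t=3 → T at (1,7); v=(-1,-1)
3. t=1 → L at (0,6); v=(1,-1)
4. t=4 → R at (4,2); v=(-1,-1)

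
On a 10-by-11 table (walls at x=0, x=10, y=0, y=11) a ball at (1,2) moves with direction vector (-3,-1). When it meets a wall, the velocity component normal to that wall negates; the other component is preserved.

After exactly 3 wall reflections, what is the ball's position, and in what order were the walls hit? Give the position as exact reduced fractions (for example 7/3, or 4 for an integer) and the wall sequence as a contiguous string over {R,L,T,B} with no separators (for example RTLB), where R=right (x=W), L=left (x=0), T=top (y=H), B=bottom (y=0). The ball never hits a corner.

1. t=1/3 → L at (0,5/3); v=(3,-1)
2. t=5/3 → B at (5,0); v=(3,1)
3. t=5/3 → R at (10,5/3); v=(-3,1)

Final position: (10,5/3)
Wall sequence: LBR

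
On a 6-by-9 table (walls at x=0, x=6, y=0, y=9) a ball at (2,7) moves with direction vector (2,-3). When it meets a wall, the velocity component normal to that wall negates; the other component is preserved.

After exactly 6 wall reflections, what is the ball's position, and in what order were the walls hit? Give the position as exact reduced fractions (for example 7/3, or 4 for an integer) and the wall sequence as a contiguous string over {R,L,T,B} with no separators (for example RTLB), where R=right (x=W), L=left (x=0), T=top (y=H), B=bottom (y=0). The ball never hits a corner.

Final position: (16/3,0)
Wall sequence: RBLTRB

1. t=2 → R at (6,1); v=(-2,-3)
2. t=1/3 → B at (16/3,0); v=(-2,3)
3. t=8/3 → L at (0,8); v=(2,3)
4. t=1/3 → T at (2/3,9); v=(2,-3)
5. t=8/3 → R at (6,1); v=(-2,-3)
6. t=1/3 → B at (16/3,0); v=(-2,3)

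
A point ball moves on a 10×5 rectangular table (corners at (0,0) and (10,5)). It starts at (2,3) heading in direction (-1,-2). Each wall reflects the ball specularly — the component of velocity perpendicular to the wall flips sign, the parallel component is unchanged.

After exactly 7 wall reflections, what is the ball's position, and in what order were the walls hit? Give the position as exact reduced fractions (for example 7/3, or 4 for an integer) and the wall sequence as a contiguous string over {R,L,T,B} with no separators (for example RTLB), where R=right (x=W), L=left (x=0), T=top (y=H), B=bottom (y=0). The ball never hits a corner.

1. t=3/2 → B at (1/2,0); v=(-1,2)
2. t=1/2 → L at (0,1); v=(1,2)
3. t=2 → T at (2,5); v=(1,-2)
4. t=5/2 → B at (9/2,0); v=(1,2)
5. t=5/2 → T at (7,5); v=(1,-2)
6. t=5/2 → B at (19/2,0); v=(1,2)
7. t=1/2 → R at (10,1); v=(-1,2)

Final position: (10,1)
Wall sequence: BLTBTBR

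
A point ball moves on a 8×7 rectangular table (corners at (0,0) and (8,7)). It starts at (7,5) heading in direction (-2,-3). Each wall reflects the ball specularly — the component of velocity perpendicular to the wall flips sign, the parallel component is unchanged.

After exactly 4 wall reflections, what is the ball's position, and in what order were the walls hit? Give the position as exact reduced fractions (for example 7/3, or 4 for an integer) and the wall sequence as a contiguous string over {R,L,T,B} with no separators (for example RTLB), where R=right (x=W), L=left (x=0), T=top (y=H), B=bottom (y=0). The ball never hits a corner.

1. t=5/3 → B at (11/3,0); v=(-2,3)
2. t=11/6 → L at (0,11/2); v=(2,3)
3. t=1/2 → T at (1,7); v=(2,-3)
4. t=7/3 → B at (17/3,0); v=(2,3)

Final position: (17/3,0)
Wall sequence: BLTB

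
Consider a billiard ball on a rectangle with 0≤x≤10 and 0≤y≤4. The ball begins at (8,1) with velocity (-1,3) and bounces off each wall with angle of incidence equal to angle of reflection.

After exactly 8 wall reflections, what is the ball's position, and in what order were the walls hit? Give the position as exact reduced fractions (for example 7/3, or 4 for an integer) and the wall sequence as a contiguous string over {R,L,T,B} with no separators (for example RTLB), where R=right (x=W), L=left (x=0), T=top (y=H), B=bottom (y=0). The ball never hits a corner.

1. t=1 → T at (7,4); v=(-1,-3)
2. t=4/3 → B at (17/3,0); v=(-1,3)
3. t=4/3 → T at (13/3,4); v=(-1,-3)
4. t=4/3 → B at (3,0); v=(-1,3)
5. t=4/3 → T at (5/3,4); v=(-1,-3)
6. t=4/3 → B at (1/3,0); v=(-1,3)
7. t=1/3 → L at (0,1); v=(1,3)
8. t=1 → T at (1,4); v=(1,-3)

Final position: (1,4)
Wall sequence: TBTBTBLT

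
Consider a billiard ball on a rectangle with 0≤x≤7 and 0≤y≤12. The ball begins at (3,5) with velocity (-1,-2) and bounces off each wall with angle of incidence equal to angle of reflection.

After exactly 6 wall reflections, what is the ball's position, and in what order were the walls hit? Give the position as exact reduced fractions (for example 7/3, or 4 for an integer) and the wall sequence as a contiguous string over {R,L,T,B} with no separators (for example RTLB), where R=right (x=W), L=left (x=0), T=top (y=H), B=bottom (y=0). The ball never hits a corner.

Final position: (0,5)
Wall sequence: BLTRBL

1. t=5/2 → B at (1/2,0); v=(-1,2)
2. t=1/2 → L at (0,1); v=(1,2)
3. t=11/2 → T at (11/2,12); v=(1,-2)
4. t=3/2 → R at (7,9); v=(-1,-2)
5. t=9/2 → B at (5/2,0); v=(-1,2)
6. t=5/2 → L at (0,5); v=(1,2)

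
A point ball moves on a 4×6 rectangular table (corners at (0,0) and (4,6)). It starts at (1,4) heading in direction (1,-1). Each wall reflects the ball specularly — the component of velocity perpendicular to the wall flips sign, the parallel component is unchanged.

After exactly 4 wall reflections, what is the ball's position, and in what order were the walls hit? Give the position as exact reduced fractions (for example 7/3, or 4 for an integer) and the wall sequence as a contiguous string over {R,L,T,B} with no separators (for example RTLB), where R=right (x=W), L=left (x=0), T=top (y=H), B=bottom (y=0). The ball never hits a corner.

1. t=3 → R at (4,1); v=(-1,-1)
2. t=1 → B at (3,0); v=(-1,1)
3. t=3 → L at (0,3); v=(1,1)
4. t=3 → T at (3,6); v=(1,-1)

Final position: (3,6)
Wall sequence: RBLT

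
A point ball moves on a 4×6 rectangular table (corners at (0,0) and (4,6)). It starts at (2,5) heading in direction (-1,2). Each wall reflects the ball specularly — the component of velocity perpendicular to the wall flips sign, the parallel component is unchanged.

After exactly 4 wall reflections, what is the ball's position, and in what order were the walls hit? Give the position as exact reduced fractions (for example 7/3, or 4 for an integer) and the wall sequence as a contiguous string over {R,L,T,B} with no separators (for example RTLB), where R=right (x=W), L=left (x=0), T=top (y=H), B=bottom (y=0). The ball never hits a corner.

1. t=1/2 → T at (3/2,6); v=(-1,-2)
2. t=3/2 → L at (0,3); v=(1,-2)
3. t=3/2 → B at (3/2,0); v=(1,2)
4. t=5/2 → R at (4,5); v=(-1,2)

Final position: (4,5)
Wall sequence: TLBR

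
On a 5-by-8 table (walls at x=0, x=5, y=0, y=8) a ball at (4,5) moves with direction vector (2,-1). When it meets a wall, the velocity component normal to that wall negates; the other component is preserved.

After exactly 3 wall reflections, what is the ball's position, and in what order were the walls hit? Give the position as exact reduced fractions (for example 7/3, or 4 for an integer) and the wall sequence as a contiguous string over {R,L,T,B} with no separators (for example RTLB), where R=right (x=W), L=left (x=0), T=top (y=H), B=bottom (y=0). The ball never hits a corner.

Final position: (4,0)
Wall sequence: RLB

1. t=1/2 → R at (5,9/2); v=(-2,-1)
2. t=5/2 → L at (0,2); v=(2,-1)
3. t=2 → B at (4,0); v=(2,1)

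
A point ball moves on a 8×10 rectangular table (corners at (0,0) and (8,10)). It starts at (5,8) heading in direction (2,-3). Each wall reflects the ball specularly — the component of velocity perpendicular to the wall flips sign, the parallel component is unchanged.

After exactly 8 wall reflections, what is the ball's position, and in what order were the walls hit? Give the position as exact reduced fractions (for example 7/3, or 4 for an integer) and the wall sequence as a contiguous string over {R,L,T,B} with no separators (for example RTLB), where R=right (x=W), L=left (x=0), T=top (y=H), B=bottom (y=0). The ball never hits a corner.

Final position: (0,15/2)
Wall sequence: RBLTBRTL

1. t=3/2 → R at (8,7/2); v=(-2,-3)
2. t=7/6 → B at (17/3,0); v=(-2,3)
3. t=17/6 → L at (0,17/2); v=(2,3)
4. t=1/2 → T at (1,10); v=(2,-3)
5. t=10/3 → B at (23/3,0); v=(2,3)
6. t=1/6 → R at (8,1/2); v=(-2,3)
7. t=19/6 → T at (5/3,10); v=(-2,-3)
8. t=5/6 → L at (0,15/2); v=(2,-3)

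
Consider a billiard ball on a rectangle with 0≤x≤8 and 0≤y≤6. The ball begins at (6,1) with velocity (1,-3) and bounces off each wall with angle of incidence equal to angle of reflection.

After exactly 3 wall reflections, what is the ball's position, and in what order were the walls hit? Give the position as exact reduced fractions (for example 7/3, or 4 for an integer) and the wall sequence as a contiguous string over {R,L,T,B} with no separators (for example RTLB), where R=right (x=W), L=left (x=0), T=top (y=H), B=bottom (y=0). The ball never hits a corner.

Final position: (23/3,6)
Wall sequence: BRT

1. t=1/3 → B at (19/3,0); v=(1,3)
2. t=5/3 → R at (8,5); v=(-1,3)
3. t=1/3 → T at (23/3,6); v=(-1,-3)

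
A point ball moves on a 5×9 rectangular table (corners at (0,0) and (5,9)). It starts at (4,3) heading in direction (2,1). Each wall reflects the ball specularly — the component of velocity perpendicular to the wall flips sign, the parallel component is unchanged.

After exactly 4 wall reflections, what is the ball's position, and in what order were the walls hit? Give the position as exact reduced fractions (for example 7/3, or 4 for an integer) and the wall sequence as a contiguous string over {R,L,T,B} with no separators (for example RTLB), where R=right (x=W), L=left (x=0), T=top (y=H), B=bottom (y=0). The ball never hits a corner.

Final position: (4,9)
Wall sequence: RLRT

1. t=1/2 → R at (5,7/2); v=(-2,1)
2. t=5/2 → L at (0,6); v=(2,1)
3. t=5/2 → R at (5,17/2); v=(-2,1)
4. t=1/2 → T at (4,9); v=(-2,-1)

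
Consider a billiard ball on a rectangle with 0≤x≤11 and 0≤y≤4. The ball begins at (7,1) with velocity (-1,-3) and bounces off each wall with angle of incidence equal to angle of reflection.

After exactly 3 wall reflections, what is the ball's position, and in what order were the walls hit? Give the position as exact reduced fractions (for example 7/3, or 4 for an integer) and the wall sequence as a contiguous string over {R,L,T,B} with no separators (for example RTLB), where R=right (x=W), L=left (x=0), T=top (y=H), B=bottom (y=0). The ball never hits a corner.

Final position: (4,0)
Wall sequence: BTB

1. t=1/3 → B at (20/3,0); v=(-1,3)
2. t=4/3 → T at (16/3,4); v=(-1,-3)
3. t=4/3 → B at (4,0); v=(-1,3)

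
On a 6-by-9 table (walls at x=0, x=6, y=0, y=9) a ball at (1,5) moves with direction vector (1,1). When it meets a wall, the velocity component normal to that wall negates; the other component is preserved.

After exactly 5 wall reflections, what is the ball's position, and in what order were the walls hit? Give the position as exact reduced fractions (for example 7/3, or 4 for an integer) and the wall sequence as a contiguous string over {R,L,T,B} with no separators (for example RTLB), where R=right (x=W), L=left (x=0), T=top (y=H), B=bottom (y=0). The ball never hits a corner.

1. t=4 → T at (5,9); v=(1,-1)
2. t=1 → R at (6,8); v=(-1,-1)
3. t=6 → L at (0,2); v=(1,-1)
4. t=2 → B at (2,0); v=(1,1)
5. t=4 → R at (6,4); v=(-1,1)

Final position: (6,4)
Wall sequence: TRLBR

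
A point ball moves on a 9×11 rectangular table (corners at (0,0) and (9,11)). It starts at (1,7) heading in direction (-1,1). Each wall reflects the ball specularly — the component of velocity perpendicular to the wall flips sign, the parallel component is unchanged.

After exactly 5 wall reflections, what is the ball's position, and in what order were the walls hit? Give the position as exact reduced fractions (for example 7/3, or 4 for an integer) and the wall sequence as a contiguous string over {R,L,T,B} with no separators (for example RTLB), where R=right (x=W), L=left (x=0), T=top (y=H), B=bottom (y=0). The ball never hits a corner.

1. t=1 → L at (0,8); v=(1,1)
2. t=3 → T at (3,11); v=(1,-1)
3. t=6 → R at (9,5); v=(-1,-1)
4. t=5 → B at (4,0); v=(-1,1)
5. t=4 → L at (0,4); v=(1,1)

Final position: (0,4)
Wall sequence: LTRBL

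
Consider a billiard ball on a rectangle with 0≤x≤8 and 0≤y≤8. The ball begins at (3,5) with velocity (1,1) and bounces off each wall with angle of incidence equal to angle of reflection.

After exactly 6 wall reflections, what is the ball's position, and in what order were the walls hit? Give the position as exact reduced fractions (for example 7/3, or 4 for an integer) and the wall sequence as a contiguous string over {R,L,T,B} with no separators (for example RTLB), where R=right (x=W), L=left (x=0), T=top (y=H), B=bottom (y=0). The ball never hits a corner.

Final position: (8,6)
Wall sequence: TRBLTR

1. t=3 → T at (6,8); v=(1,-1)
2. t=2 → R at (8,6); v=(-1,-1)
3. t=6 → B at (2,0); v=(-1,1)
4. t=2 → L at (0,2); v=(1,1)
5. t=6 → T at (6,8); v=(1,-1)
6. t=2 → R at (8,6); v=(-1,-1)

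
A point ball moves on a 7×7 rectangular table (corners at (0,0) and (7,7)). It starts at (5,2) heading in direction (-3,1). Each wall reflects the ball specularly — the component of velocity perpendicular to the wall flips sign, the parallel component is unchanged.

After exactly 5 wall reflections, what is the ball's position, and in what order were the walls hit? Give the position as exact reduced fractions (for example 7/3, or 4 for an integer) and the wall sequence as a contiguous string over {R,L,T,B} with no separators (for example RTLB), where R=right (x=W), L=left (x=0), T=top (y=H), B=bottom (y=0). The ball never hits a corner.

1. t=5/3 → L at (0,11/3); v=(3,1)
2. t=7/3 → R at (7,6); v=(-3,1)
3. t=1 → T at (4,7); v=(-3,-1)
4. t=4/3 → L at (0,17/3); v=(3,-1)
5. t=7/3 → R at (7,10/3); v=(-3,-1)

Final position: (7,10/3)
Wall sequence: LRTLR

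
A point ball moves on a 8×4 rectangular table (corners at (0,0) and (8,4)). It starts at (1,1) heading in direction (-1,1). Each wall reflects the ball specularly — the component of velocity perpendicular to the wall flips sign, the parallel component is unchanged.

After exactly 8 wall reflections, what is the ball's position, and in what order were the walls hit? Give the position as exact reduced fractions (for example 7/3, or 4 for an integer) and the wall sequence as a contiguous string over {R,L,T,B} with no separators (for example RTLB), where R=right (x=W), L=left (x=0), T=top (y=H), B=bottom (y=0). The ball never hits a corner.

1. t=1 → L at (0,2); v=(1,1)
2. t=2 → T at (2,4); v=(1,-1)
3. t=4 → B at (6,0); v=(1,1)
4. t=2 → R at (8,2); v=(-1,1)
5. t=2 → T at (6,4); v=(-1,-1)
6. t=4 → B at (2,0); v=(-1,1)
7. t=2 → L at (0,2); v=(1,1)
8. t=2 → T at (2,4); v=(1,-1)

Final position: (2,4)
Wall sequence: LTBRTBLT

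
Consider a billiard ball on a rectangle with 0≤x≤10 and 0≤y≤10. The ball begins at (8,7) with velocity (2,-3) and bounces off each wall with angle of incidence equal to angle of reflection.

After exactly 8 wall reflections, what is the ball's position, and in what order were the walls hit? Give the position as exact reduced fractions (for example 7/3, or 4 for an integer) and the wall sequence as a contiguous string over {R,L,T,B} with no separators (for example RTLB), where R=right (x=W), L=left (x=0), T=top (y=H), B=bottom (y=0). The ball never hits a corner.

1. t=1 → R at (10,4); v=(-2,-3)
2. t=4/3 → B at (22/3,0); v=(-2,3)
3. t=10/3 → T at (2/3,10); v=(-2,-3)
4. t=1/3 → L at (0,9); v=(2,-3)
5. t=3 → B at (6,0); v=(2,3)
6. t=2 → R at (10,6); v=(-2,3)
7. t=4/3 → T at (22/3,10); v=(-2,-3)
8. t=10/3 → B at (2/3,0); v=(-2,3)

Final position: (2/3,0)
Wall sequence: RBTLBRTB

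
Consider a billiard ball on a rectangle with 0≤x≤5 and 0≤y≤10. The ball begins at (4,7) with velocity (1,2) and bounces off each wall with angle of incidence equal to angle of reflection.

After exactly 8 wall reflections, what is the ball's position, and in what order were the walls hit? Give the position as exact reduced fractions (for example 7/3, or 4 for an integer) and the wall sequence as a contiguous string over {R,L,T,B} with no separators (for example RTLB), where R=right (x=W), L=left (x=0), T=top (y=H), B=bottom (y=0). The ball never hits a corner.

1. t=1 → R at (5,9); v=(-1,2)
2. t=1/2 → T at (9/2,10); v=(-1,-2)
3. t=9/2 → L at (0,1); v=(1,-2)
4. t=1/2 → B at (1/2,0); v=(1,2)
5. t=9/2 → R at (5,9); v=(-1,2)
6. t=1/2 → T at (9/2,10); v=(-1,-2)
7. t=9/2 → L at (0,1); v=(1,-2)
8. t=1/2 → B at (1/2,0); v=(1,2)

Final position: (1/2,0)
Wall sequence: RTLBRTLB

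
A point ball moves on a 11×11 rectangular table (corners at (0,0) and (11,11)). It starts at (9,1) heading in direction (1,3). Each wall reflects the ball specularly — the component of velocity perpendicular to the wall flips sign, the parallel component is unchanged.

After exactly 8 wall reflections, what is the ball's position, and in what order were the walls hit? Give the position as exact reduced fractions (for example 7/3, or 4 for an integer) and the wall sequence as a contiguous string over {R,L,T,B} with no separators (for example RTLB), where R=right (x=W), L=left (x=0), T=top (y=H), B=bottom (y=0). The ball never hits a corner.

1. t=2 → R at (11,7); v=(-1,3)
2. t=4/3 → T at (29/3,11); v=(-1,-3)
3. t=11/3 → B at (6,0); v=(-1,3)
4. t=11/3 → T at (7/3,11); v=(-1,-3)
5. t=7/3 → L at (0,4); v=(1,-3)
6. t=4/3 → B at (4/3,0); v=(1,3)
7. t=11/3 → T at (5,11); v=(1,-3)
8. t=11/3 → B at (26/3,0); v=(1,3)

Final position: (26/3,0)
Wall sequence: RTBTLBTB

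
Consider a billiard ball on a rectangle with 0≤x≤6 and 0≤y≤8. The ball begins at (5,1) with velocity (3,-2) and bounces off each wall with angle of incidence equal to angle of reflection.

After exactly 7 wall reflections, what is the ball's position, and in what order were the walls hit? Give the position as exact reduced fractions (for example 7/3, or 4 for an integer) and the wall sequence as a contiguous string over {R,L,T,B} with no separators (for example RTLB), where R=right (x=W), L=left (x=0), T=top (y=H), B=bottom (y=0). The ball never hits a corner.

1. t=1/3 → R at (6,1/3); v=(-3,-2)
2. t=1/6 → B at (11/2,0); v=(-3,2)
3. t=11/6 → L at (0,11/3); v=(3,2)
4. t=2 → R at (6,23/3); v=(-3,2)
5. t=1/6 → T at (11/2,8); v=(-3,-2)
6. t=11/6 → L at (0,13/3); v=(3,-2)
7. t=2 → R at (6,1/3); v=(-3,-2)

Final position: (6,1/3)
Wall sequence: RBLRTLR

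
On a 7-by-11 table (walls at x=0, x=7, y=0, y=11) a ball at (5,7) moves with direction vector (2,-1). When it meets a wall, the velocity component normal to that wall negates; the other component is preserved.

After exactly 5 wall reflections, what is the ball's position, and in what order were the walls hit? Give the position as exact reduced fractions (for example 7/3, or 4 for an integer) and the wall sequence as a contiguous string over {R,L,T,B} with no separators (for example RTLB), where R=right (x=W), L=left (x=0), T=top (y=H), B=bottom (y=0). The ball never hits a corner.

Final position: (0,9/2)
Wall sequence: RLBRL

1. t=1 → R at (7,6); v=(-2,-1)
2. t=7/2 → L at (0,5/2); v=(2,-1)
3. t=5/2 → B at (5,0); v=(2,1)
4. t=1 → R at (7,1); v=(-2,1)
5. t=7/2 → L at (0,9/2); v=(2,1)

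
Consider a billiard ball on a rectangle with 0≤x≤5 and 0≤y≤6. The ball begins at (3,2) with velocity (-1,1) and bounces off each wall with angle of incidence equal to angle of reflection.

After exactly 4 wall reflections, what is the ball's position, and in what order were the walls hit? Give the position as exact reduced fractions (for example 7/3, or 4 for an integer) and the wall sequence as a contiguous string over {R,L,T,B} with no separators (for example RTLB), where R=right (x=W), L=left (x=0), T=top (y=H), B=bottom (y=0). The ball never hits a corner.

Final position: (3,0)
Wall sequence: LTRB

1. t=3 → L at (0,5); v=(1,1)
2. t=1 → T at (1,6); v=(1,-1)
3. t=4 → R at (5,2); v=(-1,-1)
4. t=2 → B at (3,0); v=(-1,1)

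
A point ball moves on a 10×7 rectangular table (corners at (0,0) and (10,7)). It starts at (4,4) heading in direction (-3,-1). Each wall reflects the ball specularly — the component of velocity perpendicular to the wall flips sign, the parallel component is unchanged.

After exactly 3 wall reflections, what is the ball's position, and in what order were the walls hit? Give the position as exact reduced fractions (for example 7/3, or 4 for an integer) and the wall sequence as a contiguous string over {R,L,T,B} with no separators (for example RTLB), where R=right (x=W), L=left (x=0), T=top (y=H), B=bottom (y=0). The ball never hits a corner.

1. t=4/3 → L at (0,8/3); v=(3,-1)
2. t=8/3 → B at (8,0); v=(3,1)
3. t=2/3 → R at (10,2/3); v=(-3,1)

Final position: (10,2/3)
Wall sequence: LBR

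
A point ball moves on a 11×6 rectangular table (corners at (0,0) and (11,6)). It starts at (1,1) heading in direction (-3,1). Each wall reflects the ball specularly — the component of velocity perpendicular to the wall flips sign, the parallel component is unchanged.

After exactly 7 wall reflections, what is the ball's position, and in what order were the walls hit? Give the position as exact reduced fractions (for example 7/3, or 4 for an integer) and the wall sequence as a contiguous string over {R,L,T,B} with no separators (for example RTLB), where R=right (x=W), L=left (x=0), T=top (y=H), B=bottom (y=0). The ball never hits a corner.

Final position: (0,4)
Wall sequence: LRTLBRL

1. t=1/3 → L at (0,4/3); v=(3,1)
2. t=11/3 → R at (11,5); v=(-3,1)
3. t=1 → T at (8,6); v=(-3,-1)
4. t=8/3 → L at (0,10/3); v=(3,-1)
5. t=10/3 → B at (10,0); v=(3,1)
6. t=1/3 → R at (11,1/3); v=(-3,1)
7. t=11/3 → L at (0,4); v=(3,1)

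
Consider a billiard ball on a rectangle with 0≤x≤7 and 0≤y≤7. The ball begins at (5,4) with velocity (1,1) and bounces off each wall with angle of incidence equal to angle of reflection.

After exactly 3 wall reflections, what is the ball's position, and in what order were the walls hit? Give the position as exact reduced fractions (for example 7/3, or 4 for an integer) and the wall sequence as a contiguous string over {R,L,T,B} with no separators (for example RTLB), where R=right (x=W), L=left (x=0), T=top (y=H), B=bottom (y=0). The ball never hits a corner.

Final position: (0,1)
Wall sequence: RTL

1. t=2 → R at (7,6); v=(-1,1)
2. t=1 → T at (6,7); v=(-1,-1)
3. t=6 → L at (0,1); v=(1,-1)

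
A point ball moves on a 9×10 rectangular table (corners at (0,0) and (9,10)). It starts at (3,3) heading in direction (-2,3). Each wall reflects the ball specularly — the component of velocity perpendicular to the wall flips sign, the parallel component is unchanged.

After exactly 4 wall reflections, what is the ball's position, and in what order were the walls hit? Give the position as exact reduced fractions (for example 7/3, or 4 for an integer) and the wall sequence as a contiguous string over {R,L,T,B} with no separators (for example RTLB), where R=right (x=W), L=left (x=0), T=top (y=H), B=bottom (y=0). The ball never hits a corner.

1. t=3/2 → L at (0,15/2); v=(2,3)
2. t=5/6 → T at (5/3,10); v=(2,-3)
3. t=10/3 → B at (25/3,0); v=(2,3)
4. t=1/3 → R at (9,1); v=(-2,3)

Final position: (9,1)
Wall sequence: LTBR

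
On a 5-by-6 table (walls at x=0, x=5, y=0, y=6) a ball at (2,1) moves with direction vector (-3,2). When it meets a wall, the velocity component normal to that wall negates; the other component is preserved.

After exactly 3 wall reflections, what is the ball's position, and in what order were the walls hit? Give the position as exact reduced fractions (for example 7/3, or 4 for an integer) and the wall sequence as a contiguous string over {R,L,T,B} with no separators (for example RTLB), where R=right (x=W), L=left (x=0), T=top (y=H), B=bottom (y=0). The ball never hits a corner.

Final position: (9/2,6)
Wall sequence: LRT

1. t=2/3 → L at (0,7/3); v=(3,2)
2. t=5/3 → R at (5,17/3); v=(-3,2)
3. t=1/6 → T at (9/2,6); v=(-3,-2)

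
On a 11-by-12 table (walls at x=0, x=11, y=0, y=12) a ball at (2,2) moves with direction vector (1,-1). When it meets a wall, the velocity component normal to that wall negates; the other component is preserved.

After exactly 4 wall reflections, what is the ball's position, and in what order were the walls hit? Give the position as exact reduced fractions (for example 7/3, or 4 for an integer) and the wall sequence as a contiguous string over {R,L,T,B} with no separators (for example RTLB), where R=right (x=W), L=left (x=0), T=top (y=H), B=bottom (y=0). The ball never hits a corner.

Final position: (0,6)
Wall sequence: BRTL

1. t=2 → B at (4,0); v=(1,1)
2. t=7 → R at (11,7); v=(-1,1)
3. t=5 → T at (6,12); v=(-1,-1)
4. t=6 → L at (0,6); v=(1,-1)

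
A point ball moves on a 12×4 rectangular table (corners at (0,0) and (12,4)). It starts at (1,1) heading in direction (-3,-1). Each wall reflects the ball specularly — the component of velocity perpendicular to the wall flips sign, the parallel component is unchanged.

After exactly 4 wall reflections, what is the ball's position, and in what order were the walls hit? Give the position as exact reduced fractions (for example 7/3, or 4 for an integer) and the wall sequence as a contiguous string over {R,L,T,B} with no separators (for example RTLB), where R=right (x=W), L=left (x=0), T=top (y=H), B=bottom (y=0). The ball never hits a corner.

Final position: (10,4)
Wall sequence: LBRT

1. t=1/3 → L at (0,2/3); v=(3,-1)
2. t=2/3 → B at (2,0); v=(3,1)
3. t=10/3 → R at (12,10/3); v=(-3,1)
4. t=2/3 → T at (10,4); v=(-3,-1)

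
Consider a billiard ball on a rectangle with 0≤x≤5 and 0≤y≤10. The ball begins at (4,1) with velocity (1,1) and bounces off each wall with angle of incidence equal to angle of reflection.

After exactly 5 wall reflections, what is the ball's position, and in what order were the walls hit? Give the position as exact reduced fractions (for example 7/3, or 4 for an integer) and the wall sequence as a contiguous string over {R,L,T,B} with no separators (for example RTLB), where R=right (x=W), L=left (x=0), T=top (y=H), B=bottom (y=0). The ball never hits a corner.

1. t=1 → R at (5,2); v=(-1,1)
2. t=5 → L at (0,7); v=(1,1)
3. t=3 → T at (3,10); v=(1,-1)
4. t=2 → R at (5,8); v=(-1,-1)
5. t=5 → L at (0,3); v=(1,-1)

Final position: (0,3)
Wall sequence: RLTRL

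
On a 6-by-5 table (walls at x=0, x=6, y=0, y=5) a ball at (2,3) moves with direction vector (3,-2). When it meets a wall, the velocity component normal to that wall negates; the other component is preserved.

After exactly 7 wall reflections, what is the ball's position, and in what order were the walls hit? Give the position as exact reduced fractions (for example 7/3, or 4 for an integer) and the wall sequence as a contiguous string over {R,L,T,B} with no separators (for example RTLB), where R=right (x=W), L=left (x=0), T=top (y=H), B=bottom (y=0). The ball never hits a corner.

1. t=4/3 → R at (6,1/3); v=(-3,-2)
2. t=1/6 → B at (11/2,0); v=(-3,2)
3. t=11/6 → L at (0,11/3); v=(3,2)
4. t=2/3 → T at (2,5); v=(3,-2)
5. t=4/3 → R at (6,7/3); v=(-3,-2)
6. t=7/6 → B at (5/2,0); v=(-3,2)
7. t=5/6 → L at (0,5/3); v=(3,2)

Final position: (0,5/3)
Wall sequence: RBLTRBL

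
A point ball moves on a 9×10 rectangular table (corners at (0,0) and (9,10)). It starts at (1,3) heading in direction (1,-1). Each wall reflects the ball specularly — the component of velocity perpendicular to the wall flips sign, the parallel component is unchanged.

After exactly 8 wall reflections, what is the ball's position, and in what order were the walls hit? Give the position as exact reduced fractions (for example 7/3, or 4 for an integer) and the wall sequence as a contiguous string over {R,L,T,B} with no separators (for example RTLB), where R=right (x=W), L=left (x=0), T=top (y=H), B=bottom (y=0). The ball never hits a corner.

Final position: (0,8)
Wall sequence: BRTLBRTL

1. t=3 → B at (4,0); v=(1,1)
2. t=5 → R at (9,5); v=(-1,1)
3. t=5 → T at (4,10); v=(-1,-1)
4. t=4 → L at (0,6); v=(1,-1)
5. t=6 → B at (6,0); v=(1,1)
6. t=3 → R at (9,3); v=(-1,1)
7. t=7 → T at (2,10); v=(-1,-1)
8. t=2 → L at (0,8); v=(1,-1)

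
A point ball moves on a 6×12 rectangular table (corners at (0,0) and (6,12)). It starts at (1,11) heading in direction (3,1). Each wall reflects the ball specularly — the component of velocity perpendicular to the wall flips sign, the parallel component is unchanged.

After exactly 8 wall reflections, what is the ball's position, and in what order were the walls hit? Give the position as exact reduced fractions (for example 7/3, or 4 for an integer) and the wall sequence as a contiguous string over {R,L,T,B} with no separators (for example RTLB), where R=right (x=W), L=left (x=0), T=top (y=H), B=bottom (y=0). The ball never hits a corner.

1. t=1 → T at (4,12); v=(3,-1)
2. t=2/3 → R at (6,34/3); v=(-3,-1)
3. t=2 → L at (0,28/3); v=(3,-1)
4. t=2 → R at (6,22/3); v=(-3,-1)
5. t=2 → L at (0,16/3); v=(3,-1)
6. t=2 → R at (6,10/3); v=(-3,-1)
7. t=2 → L at (0,4/3); v=(3,-1)
8. t=4/3 → B at (4,0); v=(3,1)

Final position: (4,0)
Wall sequence: TRLRLRLB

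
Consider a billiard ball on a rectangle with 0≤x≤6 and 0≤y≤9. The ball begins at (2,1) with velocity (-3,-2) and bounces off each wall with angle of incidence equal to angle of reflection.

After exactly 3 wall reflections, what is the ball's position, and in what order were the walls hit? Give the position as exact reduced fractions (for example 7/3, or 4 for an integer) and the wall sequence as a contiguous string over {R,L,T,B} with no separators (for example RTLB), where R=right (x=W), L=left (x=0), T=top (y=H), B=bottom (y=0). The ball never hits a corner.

1. t=1/2 → B at (1/2,0); v=(-3,2)
2. t=1/6 → L at (0,1/3); v=(3,2)
3. t=2 → R at (6,13/3); v=(-3,2)

Final position: (6,13/3)
Wall sequence: BLR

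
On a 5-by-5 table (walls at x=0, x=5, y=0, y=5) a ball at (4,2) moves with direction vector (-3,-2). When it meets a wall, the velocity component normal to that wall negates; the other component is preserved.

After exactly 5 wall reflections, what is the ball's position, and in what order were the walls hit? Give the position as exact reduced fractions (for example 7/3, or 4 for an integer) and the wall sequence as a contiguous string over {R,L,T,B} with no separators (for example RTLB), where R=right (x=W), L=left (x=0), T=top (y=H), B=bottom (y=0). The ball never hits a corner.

Final position: (0,8/3)
Wall sequence: BLRTL

1. t=1 → B at (1,0); v=(-3,2)
2. t=1/3 → L at (0,2/3); v=(3,2)
3. t=5/3 → R at (5,4); v=(-3,2)
4. t=1/2 → T at (7/2,5); v=(-3,-2)
5. t=7/6 → L at (0,8/3); v=(3,-2)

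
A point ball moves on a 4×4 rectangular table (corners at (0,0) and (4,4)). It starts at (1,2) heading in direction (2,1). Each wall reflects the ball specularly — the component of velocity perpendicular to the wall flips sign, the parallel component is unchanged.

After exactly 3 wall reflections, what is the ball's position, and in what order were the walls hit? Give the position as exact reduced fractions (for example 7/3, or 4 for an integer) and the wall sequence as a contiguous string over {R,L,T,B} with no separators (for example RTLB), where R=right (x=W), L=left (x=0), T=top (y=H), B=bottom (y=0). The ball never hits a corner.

Final position: (0,5/2)
Wall sequence: RTL

1. t=3/2 → R at (4,7/2); v=(-2,1)
2. t=1/2 → T at (3,4); v=(-2,-1)
3. t=3/2 → L at (0,5/2); v=(2,-1)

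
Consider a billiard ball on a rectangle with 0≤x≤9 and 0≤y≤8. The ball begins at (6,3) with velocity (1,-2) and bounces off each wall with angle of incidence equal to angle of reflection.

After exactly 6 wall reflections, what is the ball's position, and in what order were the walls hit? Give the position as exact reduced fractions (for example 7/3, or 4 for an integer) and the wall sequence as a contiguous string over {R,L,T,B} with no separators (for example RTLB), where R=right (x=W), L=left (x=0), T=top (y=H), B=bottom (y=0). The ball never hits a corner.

Final position: (3/2,8)
Wall sequence: BRTBLT

1. t=3/2 → B at (15/2,0); v=(1,2)
2. t=3/2 → R at (9,3); v=(-1,2)
3. t=5/2 → T at (13/2,8); v=(-1,-2)
4. t=4 → B at (5/2,0); v=(-1,2)
5. t=5/2 → L at (0,5); v=(1,2)
6. t=3/2 → T at (3/2,8); v=(1,-2)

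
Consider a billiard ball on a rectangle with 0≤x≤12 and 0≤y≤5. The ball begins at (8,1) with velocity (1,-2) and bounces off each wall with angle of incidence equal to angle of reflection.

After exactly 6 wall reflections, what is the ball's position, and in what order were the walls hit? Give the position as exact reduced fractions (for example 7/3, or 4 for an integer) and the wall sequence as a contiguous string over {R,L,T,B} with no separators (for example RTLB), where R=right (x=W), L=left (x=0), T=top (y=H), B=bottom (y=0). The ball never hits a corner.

Final position: (11/2,0)
Wall sequence: BTRBTB

1. t=1/2 → B at (17/2,0); v=(1,2)
2. t=5/2 → T at (11,5); v=(1,-2)
3. t=1 → R at (12,3); v=(-1,-2)
4. t=3/2 → B at (21/2,0); v=(-1,2)
5. t=5/2 → T at (8,5); v=(-1,-2)
6. t=5/2 → B at (11/2,0); v=(-1,2)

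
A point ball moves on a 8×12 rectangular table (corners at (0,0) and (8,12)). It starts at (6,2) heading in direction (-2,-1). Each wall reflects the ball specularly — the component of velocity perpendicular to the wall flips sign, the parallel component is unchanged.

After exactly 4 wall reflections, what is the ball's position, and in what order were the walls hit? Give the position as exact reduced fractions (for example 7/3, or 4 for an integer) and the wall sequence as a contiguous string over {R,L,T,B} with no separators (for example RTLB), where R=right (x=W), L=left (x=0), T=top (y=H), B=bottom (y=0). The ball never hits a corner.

1. t=2 → B at (2,0); v=(-2,1)
2. t=1 → L at (0,1); v=(2,1)
3. t=4 → R at (8,5); v=(-2,1)
4. t=4 → L at (0,9); v=(2,1)

Final position: (0,9)
Wall sequence: BLRL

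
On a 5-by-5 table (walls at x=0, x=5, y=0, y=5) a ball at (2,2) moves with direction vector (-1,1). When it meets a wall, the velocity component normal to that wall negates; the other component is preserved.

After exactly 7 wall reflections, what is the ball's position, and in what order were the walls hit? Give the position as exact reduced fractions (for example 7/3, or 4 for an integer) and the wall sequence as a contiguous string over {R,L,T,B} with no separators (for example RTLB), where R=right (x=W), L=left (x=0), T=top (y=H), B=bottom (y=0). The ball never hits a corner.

Final position: (5,1)
Wall sequence: LTRBLTR

1. t=2 → L at (0,4); v=(1,1)
2. t=1 → T at (1,5); v=(1,-1)
3. t=4 → R at (5,1); v=(-1,-1)
4. t=1 → B at (4,0); v=(-1,1)
5. t=4 → L at (0,4); v=(1,1)
6. t=1 → T at (1,5); v=(1,-1)
7. t=4 → R at (5,1); v=(-1,-1)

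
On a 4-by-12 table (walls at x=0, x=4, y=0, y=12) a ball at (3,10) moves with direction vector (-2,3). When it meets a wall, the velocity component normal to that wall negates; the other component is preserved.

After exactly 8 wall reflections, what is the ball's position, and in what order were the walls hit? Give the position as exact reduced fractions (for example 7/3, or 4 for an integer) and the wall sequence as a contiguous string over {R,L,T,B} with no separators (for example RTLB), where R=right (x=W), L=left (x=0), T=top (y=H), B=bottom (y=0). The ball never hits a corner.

1. t=2/3 → T at (5/3,12); v=(-2,-3)
2. t=5/6 → L at (0,19/2); v=(2,-3)
3. t=2 → R at (4,7/2); v=(-2,-3)
4. t=7/6 → B at (5/3,0); v=(-2,3)
5. t=5/6 → L at (0,5/2); v=(2,3)
6. t=2 → R at (4,17/2); v=(-2,3)
7. t=7/6 → T at (5/3,12); v=(-2,-3)
8. t=5/6 → L at (0,19/2); v=(2,-3)

Final position: (0,19/2)
Wall sequence: TLRBLRTL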